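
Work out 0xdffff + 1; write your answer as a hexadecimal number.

The trailing 4 digits are F (max in base 16), so adding 1 cascades: they roll to 0 and the next digit up increments.

0xe0000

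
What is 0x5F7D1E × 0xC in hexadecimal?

Multiply each base-16 digit by 12, carrying:
  E×12 = 168 → write 8 carry 10
  1×12+10 = 22 → write 6 carry 1
  D×12+1 = 157 → write D carry 9
  7×12+9 = 93 → write D carry 5
  F×12+5 = 185 → write 9 carry 11
  5×12+11 = 71 → write 7 carry 4
  remaining carry: 4

0x479DD68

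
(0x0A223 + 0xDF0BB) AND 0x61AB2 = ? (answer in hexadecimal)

Add column by column in base 16, right to left:
  3+B = E
  2+B = D
  2+0 = 2
  A+F = 9 carry 1
  0+D+1 = E
Sum = 0xE92DE; now AND with 0x61AB2:
  E&6=6, 9&1=1, 2&A=2, D&B=9, E&2=2

0x61292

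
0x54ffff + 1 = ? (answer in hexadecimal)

0x550000

The trailing 4 digits are F (max in base 16), so adding 1 cascades: they roll to 0 and the next digit up increments.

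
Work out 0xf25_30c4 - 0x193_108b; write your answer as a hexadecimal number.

Subtract column by column in base 16:
  4-b → 9 (borrow)
  c-8-1 → 3
  0-0 → 0
  3-1 → 2
  5-3 → 2
  2-9 → 9 (borrow)
  f-1-1 → d

0xd922039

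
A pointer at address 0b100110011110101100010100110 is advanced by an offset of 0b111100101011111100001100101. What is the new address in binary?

Add column by column in base 2, right to left:
  0+1 = 1
  1+0 = 1
  1+1 = 0 carry 1
  0+0+1 = 1
  0+0 = 0
  1+1 = 0 carry 1
  0+1+1 = 0 carry 1
  1+0+1 = 0 carry 1
  0+0+1 = 1
  0+0 = 0
  0+0 = 0
  1+1 = 0 carry 1
  1+1+1 = 1 carry 1
  0+1+1 = 0 carry 1
  1+1+1 = 1 carry 1
  0+1+1 = 0 carry 1
  1+1+1 = 1 carry 1
  1+0+1 = 0 carry 1
  1+1+1 = 1 carry 1
  1+0+1 = 0 carry 1
  0+1+1 = 0 carry 1
  0+0+1 = 1
  1+0 = 1
  1+1 = 0 carry 1
  0+1+1 = 0 carry 1
  0+1+1 = 0 carry 1
  1+1+1 = 1 carry 1
  final carry 1

0b1100011001010101000100001011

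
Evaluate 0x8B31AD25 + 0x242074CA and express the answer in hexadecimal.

Add column by column in base 16, right to left:
  5+A = F
  2+C = E
  D+4 = 1 carry 1
  A+7+1 = 2 carry 1
  1+0+1 = 2
  3+2 = 5
  B+4 = F
  8+2 = A

0xAF5221EF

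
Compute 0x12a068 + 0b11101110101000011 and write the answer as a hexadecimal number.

0b11101110101000011 = 0x1dd43 in hexadecimal.
Add column by column in base 16, right to left:
  8+3 = b
  6+4 = a
  0+d = d
  a+d = 7 carry 1
  2+1+1 = 4
  1+0 = 1

0x147dab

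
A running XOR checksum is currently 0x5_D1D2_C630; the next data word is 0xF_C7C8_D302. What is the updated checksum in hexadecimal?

XOR each hex digit independently (no carries):
  5^F=A, D^C=1, 1^7=6, D^C=1, 2^8=A, C^D=1, 6^3=5, 3^0=3, 0^2=2

0xA161A1532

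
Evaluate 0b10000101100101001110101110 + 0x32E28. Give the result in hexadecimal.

0b10000101100101001110101110 = 0x21653AE in hexadecimal.
Add column by column in base 16, right to left:
  E+8 = 6 carry 1
  A+2+1 = D
  3+E = 1 carry 1
  5+2+1 = 8
  6+3 = 9
  1+0 = 1
  2+0 = 2

0x21981D6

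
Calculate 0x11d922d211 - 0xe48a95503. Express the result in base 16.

Subtract column by column in base 16:
  1-3 → e (borrow)
  1-0-1 → 0
  2-5 → d (borrow)
  d-5-1 → 7
  2-9 → 9 (borrow)
  2-a-1 → 7 (borrow)
  9-8-1 → 0
  d-4 → 9
  1-e → 3 (borrow)
  1-0-1 → 0

0x390797d0e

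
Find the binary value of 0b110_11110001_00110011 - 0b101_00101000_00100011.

0b11100100100010000

Subtract column by column in base 2:
  1-1 → 0
  1-1 → 0
  0-0 → 0
  0-0 → 0
  1-0 → 1
  1-1 → 0
  0-0 → 0
  0-0 → 0
  1-0 → 1
  0-0 → 0
  0-0 → 0
  0-1 → 1 (borrow)
  1-0-1 → 0
  1-1 → 0
  1-0 → 1
  1-0 → 1
  0-1 → 1 (borrow)
  1-0-1 → 0
  1-1 → 0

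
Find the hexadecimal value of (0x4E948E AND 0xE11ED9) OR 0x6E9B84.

0x6E9F8C

0x4E948E AND 0xE11ED9 = 0x401488.
Then OR with 0x6E9B84.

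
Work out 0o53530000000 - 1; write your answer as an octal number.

0o53527777777

The trailing 7 digits are 0, so subtracting 1 borrows through: they become 7 and the next digit up decrements.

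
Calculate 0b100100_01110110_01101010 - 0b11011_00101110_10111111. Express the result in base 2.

Subtract column by column in base 2:
  0-1 → 1 (borrow)
  1-1-1 → 1 (borrow)
  0-1-1 → 0 (borrow)
  1-1-1 → 1 (borrow)
  0-1-1 → 0 (borrow)
  1-1-1 → 1 (borrow)
  1-0-1 → 0
  0-1 → 1 (borrow)
  0-0-1 → 1 (borrow)
  1-1-1 → 1 (borrow)
  1-1-1 → 1 (borrow)
  0-1-1 → 0 (borrow)
  1-0-1 → 0
  1-1 → 0
  1-0 → 1
  0-0 → 0
  0-1 → 1 (borrow)
  0-1-1 → 0 (borrow)
  1-0-1 → 0
  0-1 → 1 (borrow)
  0-1-1 → 0 (borrow)
  1-0-1 → 0

0b10010100011110101011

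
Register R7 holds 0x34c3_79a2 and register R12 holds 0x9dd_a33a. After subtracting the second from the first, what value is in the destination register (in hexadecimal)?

0x2ae5d668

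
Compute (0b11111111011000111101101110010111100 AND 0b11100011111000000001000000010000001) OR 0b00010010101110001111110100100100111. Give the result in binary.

0b11110011111110001111110100110100111

0b11111111011000111101101110010111100 AND 0b11100011111000000001000000010000001 = 0b11100011011000000001000000010000000.
Then OR with 0b00010010101110001111110100100100111.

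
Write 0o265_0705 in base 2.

0b10110101000111000101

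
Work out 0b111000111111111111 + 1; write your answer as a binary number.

0b111001000000000000

The trailing 12 digits are 1 (max in base 2), so adding 1 cascades: they roll to 0 and the next digit up increments.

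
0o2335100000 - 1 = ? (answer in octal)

0o2335077777

The trailing 5 digits are 0, so subtracting 1 borrows through: they become 7 and the next digit up decrements.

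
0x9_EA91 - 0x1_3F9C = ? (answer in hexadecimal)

0x8AAF5

Subtract column by column in base 16:
  1-C → 5 (borrow)
  9-9-1 → F (borrow)
  A-F-1 → A (borrow)
  E-3-1 → A
  9-1 → 8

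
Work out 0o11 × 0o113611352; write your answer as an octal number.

Multiply each base-8 digit by 9, carrying:
  2×9 = 18 → write 2 carry 2
  5×9+2 = 47 → write 7 carry 5
  3×9+5 = 32 → write 0 carry 4
  1×9+4 = 13 → write 5 carry 1
  1×9+1 = 10 → write 2 carry 1
  6×9+1 = 55 → write 7 carry 6
  3×9+6 = 33 → write 1 carry 4
  1×9+4 = 13 → write 5 carry 1
  1×9+1 = 10 → write 2 carry 1
  remaining carry: 1

0o1251725072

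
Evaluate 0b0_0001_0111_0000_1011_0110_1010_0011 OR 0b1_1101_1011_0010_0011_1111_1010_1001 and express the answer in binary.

OR bit by bit (1 where either bit is 1):
  00001011100001011011010100011
| 11101101100100011111110101001
= 11101111100101011111110101011

0b11101111100101011111110101011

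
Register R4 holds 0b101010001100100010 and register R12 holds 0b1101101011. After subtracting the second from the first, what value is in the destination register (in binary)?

Subtract column by column in base 2:
  0-1 → 1 (borrow)
  1-1-1 → 1 (borrow)
  0-0-1 → 1 (borrow)
  0-1-1 → 0 (borrow)
  0-0-1 → 1 (borrow)
  1-1-1 → 1 (borrow)
  0-1-1 → 0 (borrow)
  0-0-1 → 1 (borrow)
  1-1-1 → 1 (borrow)
  1-1-1 → 1 (borrow)
  0-0-1 → 1 (borrow)
  0-0-1 → 1 (borrow)
  0-0-1 → 1 (borrow)
  1-0-1 → 0
  0-0 → 0
  1-0 → 1
  0-0 → 0
  1-0 → 1

0b101001111110110111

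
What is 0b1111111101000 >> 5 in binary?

0b11111111

Right shift by 5: drop the 5 least-significant bits.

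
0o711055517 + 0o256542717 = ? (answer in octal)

0o1167620436

Add column by column in base 8, right to left:
  7+7 = 6 carry 1
  1+1+1 = 3
  5+7 = 4 carry 1
  5+2+1 = 0 carry 1
  5+4+1 = 2 carry 1
  0+5+1 = 6
  1+6 = 7
  1+5 = 6
  7+2 = 1 carry 1
  final carry 1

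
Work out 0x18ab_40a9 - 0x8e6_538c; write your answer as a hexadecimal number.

Subtract column by column in base 16:
  9-c → d (borrow)
  a-8-1 → 1
  0-3 → d (borrow)
  4-5-1 → e (borrow)
  b-6-1 → 4
  a-e → c (borrow)
  8-8-1 → f (borrow)
  1-0-1 → 0

0xfc4ed1d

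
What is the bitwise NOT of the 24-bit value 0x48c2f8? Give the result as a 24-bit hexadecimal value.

Each hex digit d becomes f−d:
  4→b, 8→7, c→3, 2→d, f→0, 8→7

0xb73d07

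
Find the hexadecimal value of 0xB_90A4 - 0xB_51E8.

0x3EBC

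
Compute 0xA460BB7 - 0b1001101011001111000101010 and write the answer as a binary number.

0b1001000100000110110110001101

0xA460BB7 = 0b1010010001100000101110110111 in binary.
Subtract column by column in base 2:
  1-0 → 1
  1-1 → 0
  1-0 → 1
  0-1 → 1 (borrow)
  1-0-1 → 0
  1-1 → 0
  0-0 → 0
  1-0 → 1
  1-0 → 1
  1-1 → 0
  0-1 → 1 (borrow)
  1-1-1 → 1 (borrow)
  0-1-1 → 0 (borrow)
  0-0-1 → 1 (borrow)
  0-0-1 → 1 (borrow)
  0-1-1 → 0 (borrow)
  0-1-1 → 0 (borrow)
  1-0-1 → 0
  1-1 → 0
  0-0 → 0
  0-1 → 1 (borrow)
  0-1-1 → 0 (borrow)
  1-0-1 → 0
  0-0 → 0
  0-1 → 1 (borrow)
  1-0-1 → 0
  0-0 → 0
  1-0 → 1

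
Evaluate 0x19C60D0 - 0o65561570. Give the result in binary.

0b110001010111110101011000

0x19C60D0 = 0b1100111000110000011010000 in binary.
0o65561570 = 0b110101101110001101111000 in binary.
Subtract column by column in base 2:
  0-0 → 0
  0-0 → 0
  0-0 → 0
  0-1 → 1 (borrow)
  1-1-1 → 1 (borrow)
  0-1-1 → 0 (borrow)
  1-1-1 → 1 (borrow)
  1-0-1 → 0
  0-1 → 1 (borrow)
  0-1-1 → 0 (borrow)
  0-0-1 → 1 (borrow)
  0-0-1 → 1 (borrow)
  0-0-1 → 1 (borrow)
  1-1-1 → 1 (borrow)
  1-1-1 → 1 (borrow)
  0-1-1 → 0 (borrow)
  0-0-1 → 1 (borrow)
  0-1-1 → 0 (borrow)
  1-1-1 → 1 (borrow)
  1-0-1 → 0
  1-1 → 0
  0-0 → 0
  0-1 → 1 (borrow)
  1-1-1 → 1 (borrow)
  1-0-1 → 0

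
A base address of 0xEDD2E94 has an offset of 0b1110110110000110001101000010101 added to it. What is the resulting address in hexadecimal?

0b1110110110000110001101000010101 = 0x76C31A15 in hexadecimal.
Add column by column in base 16, right to left:
  4+5 = 9
  9+1 = A
  E+A = 8 carry 1
  2+1+1 = 4
  D+3 = 0 carry 1
  D+C+1 = A carry 1
  E+6+1 = 5 carry 1
  0+7+1 = 8

0x85A048A9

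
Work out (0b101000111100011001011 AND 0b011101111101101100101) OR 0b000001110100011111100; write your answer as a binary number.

0b1001111100011111101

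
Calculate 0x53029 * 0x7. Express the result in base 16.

Multiply each base-16 digit by 7, carrying:
  9×7 = 63 → write F carry 3
  2×7+3 = 17 → write 1 carry 1
  0×7+1 = 1 → write 1
  3×7 = 21 → write 5 carry 1
  5×7+1 = 36 → write 4 carry 2
  remaining carry: 2

0x24511F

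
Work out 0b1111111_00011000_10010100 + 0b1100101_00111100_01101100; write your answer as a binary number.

Add column by column in base 2, right to left:
  0+0 = 0
  0+0 = 0
  1+1 = 0 carry 1
  0+1+1 = 0 carry 1
  1+0+1 = 0 carry 1
  0+1+1 = 0 carry 1
  0+1+1 = 0 carry 1
  1+0+1 = 0 carry 1
  0+0+1 = 1
  0+0 = 0
  0+1 = 1
  1+1 = 0 carry 1
  1+1+1 = 1 carry 1
  0+1+1 = 0 carry 1
  0+0+1 = 1
  0+0 = 0
  1+1 = 0 carry 1
  1+0+1 = 0 carry 1
  1+1+1 = 1 carry 1
  1+0+1 = 0 carry 1
  1+0+1 = 0 carry 1
  1+1+1 = 1 carry 1
  1+1+1 = 1 carry 1
  final carry 1

0b111001000101010100000000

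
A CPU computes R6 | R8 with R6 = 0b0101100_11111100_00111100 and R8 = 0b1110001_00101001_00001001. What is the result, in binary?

0b11111011111110100111101

OR bit by bit (1 where either bit is 1):
  01011001111110000111100
| 11100010010100100001001
= 11111011111110100111101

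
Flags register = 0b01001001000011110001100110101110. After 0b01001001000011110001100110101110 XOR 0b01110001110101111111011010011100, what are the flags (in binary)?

0b00111000110110001110111100110010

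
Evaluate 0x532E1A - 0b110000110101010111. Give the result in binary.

0b10100000010000011000011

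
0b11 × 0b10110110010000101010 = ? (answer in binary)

Multiply each base-2 digit by 3, carrying:
  0×3 = 0 → write 0
  1×3 = 3 → write 1 carry 1
  0×3+1 = 1 → write 1
  1×3 = 3 → write 1 carry 1
  0×3+1 = 1 → write 1
  1×3 = 3 → write 1 carry 1
  0×3+1 = 1 → write 1
  0×3 = 0 → write 0
  0×3 = 0 → write 0
  0×3 = 0 → write 0
  1×3 = 3 → write 1 carry 1
  0×3+1 = 1 → write 1
  0×3 = 0 → write 0
  1×3 = 3 → write 1 carry 1
  1×3+1 = 4 → write 0 carry 2
  0×3+2 = 2 → write 0 carry 1
  1×3+1 = 4 → write 0 carry 2
  1×3+2 = 5 → write 1 carry 2
  0×3+2 = 2 → write 0 carry 1
  1×3+1 = 4 → write 0 carry 2
  remaining carry: 10

0b1000100010110001111110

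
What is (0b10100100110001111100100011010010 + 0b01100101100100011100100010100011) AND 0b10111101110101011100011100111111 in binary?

Add column by column in base 2, right to left:
  0+1 = 1
  1+1 = 0 carry 1
  0+0+1 = 1
  0+0 = 0
  1+0 = 1
  0+1 = 1
  1+0 = 1
  1+1 = 0 carry 1
  0+0+1 = 1
  0+0 = 0
  0+0 = 0
  1+1 = 0 carry 1
  0+0+1 = 1
  0+0 = 0
  1+1 = 0 carry 1
  1+1+1 = 1 carry 1
  1+1+1 = 1 carry 1
  1+0+1 = 0 carry 1
  1+0+1 = 0 carry 1
  0+0+1 = 1
  0+1 = 1
  0+0 = 0
  1+0 = 1
  1+1 = 0 carry 1
  0+1+1 = 0 carry 1
  0+0+1 = 1
  1+1 = 0 carry 1
  0+0+1 = 1
  0+0 = 0
  1+1 = 0 carry 1
  0+1+1 = 0 carry 1
  1+0+1 = 0 carry 1
  final carry 1
Sum = 0b100001010010110011001000101110101; now AND with 0b10111101110101011100011100111111:
  100001010010110011001000101110101
& 010111101110101011100011100111111
= 000001000010100011000000100110101

0b1000010100011000000100110101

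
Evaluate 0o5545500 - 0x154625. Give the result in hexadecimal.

0x1851B

0o5545500 = 0x16CB40 in hexadecimal.
Subtract column by column in base 16:
  0-5 → B (borrow)
  4-2-1 → 1
  B-6 → 5
  C-4 → 8
  6-5 → 1
  1-1 → 0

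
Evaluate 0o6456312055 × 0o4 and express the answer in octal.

0o32271450264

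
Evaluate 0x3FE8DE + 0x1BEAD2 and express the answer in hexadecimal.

0x5BD3B0

Add column by column in base 16, right to left:
  E+2 = 0 carry 1
  D+D+1 = B carry 1
  8+A+1 = 3 carry 1
  E+E+1 = D carry 1
  F+B+1 = B carry 1
  3+1+1 = 5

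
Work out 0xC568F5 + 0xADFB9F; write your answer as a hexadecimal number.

0x1736494

Add column by column in base 16, right to left:
  5+F = 4 carry 1
  F+9+1 = 9 carry 1
  8+B+1 = 4 carry 1
  6+F+1 = 6 carry 1
  5+D+1 = 3 carry 1
  C+A+1 = 7 carry 1
  final carry 1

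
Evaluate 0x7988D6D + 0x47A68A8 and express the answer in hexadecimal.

Add column by column in base 16, right to left:
  D+8 = 5 carry 1
  6+A+1 = 1 carry 1
  D+8+1 = 6 carry 1
  8+6+1 = F
  8+A = 2 carry 1
  9+7+1 = 1 carry 1
  7+4+1 = C

0xC12F615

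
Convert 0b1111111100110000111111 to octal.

0o17746077

Group the bits in threes: 001 111 111 100 110 000 111 111 → 17746077.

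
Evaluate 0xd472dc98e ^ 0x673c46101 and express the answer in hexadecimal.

0xb34e9a88f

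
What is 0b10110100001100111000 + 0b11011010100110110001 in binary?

0b110001110110011101001

Add column by column in base 2, right to left:
  0+1 = 1
  0+0 = 0
  0+0 = 0
  1+0 = 1
  1+1 = 0 carry 1
  1+1+1 = 1 carry 1
  0+0+1 = 1
  0+1 = 1
  1+1 = 0 carry 1
  1+0+1 = 0 carry 1
  0+0+1 = 1
  0+1 = 1
  0+0 = 0
  0+1 = 1
  1+0 = 1
  0+1 = 1
  1+1 = 0 carry 1
  1+0+1 = 0 carry 1
  0+1+1 = 0 carry 1
  1+1+1 = 1 carry 1
  final carry 1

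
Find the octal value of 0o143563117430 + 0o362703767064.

0o526467106514

Add column by column in base 8, right to left:
  0+4 = 4
  3+6 = 1 carry 1
  4+0+1 = 5
  7+7 = 6 carry 1
  1+6+1 = 0 carry 1
  1+7+1 = 1 carry 1
  3+3+1 = 7
  6+0 = 6
  5+7 = 4 carry 1
  3+2+1 = 6
  4+6 = 2 carry 1
  1+3+1 = 5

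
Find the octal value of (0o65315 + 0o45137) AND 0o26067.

Add column by column in base 8, right to left:
  5+7 = 4 carry 1
  1+3+1 = 5
  3+1 = 4
  5+5 = 2 carry 1
  6+4+1 = 3 carry 1
  final carry 1
Sum = 0o132454; now AND with 0o26067:
  1&0=0, 3&2=2, 2&6=2, 4&0=0, 5&6=4, 4&7=4

0o22044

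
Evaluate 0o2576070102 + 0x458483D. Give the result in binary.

0b11010010100001011100001111111

0o2576070102 = 0b10101111110000111000001000010 in binary.
0x458483D = 0b100010110000100100000111101 in binary.
Add column by column in base 2, right to left:
  0+1 = 1
  1+0 = 1
  0+1 = 1
  0+1 = 1
  0+1 = 1
  0+1 = 1
  1+0 = 1
  0+0 = 0
  0+0 = 0
  0+0 = 0
  0+0 = 0
  0+1 = 1
  1+0 = 1
  1+0 = 1
  1+1 = 0 carry 1
  0+0+1 = 1
  0+0 = 0
  0+0 = 0
  0+0 = 0
  1+1 = 0 carry 1
  1+1+1 = 1 carry 1
  1+0+1 = 0 carry 1
  1+1+1 = 1 carry 1
  1+0+1 = 0 carry 1
  1+0+1 = 0 carry 1
  0+0+1 = 1
  1+1 = 0 carry 1
  0+0+1 = 1
  1+0 = 1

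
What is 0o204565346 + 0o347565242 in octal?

Add column by column in base 8, right to left:
  6+2 = 0 carry 1
  4+4+1 = 1 carry 1
  3+2+1 = 6
  5+5 = 2 carry 1
  6+6+1 = 5 carry 1
  5+5+1 = 3 carry 1
  4+7+1 = 4 carry 1
  0+4+1 = 5
  2+3 = 5

0o554352610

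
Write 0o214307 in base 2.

0b10001100011000111

Each octal digit is 3 bits: 2=010 1=001 4=100 3=011 0=000 7=111.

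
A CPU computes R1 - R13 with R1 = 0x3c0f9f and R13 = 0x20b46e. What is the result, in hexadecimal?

0x1b5b31

Subtract column by column in base 16:
  f-e → 1
  9-6 → 3
  f-4 → b
  0-b → 5 (borrow)
  c-0-1 → b
  3-2 → 1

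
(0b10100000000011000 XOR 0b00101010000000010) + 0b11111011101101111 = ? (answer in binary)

0b110000101110001001

First 0b10100000000011000 XOR 0b00101010000000010 = 0b10001010000011010.
Add column by column in base 2, right to left:
  0+1 = 1
  1+1 = 0 carry 1
  0+1+1 = 0 carry 1
  1+1+1 = 1 carry 1
  1+0+1 = 0 carry 1
  0+1+1 = 0 carry 1
  0+1+1 = 0 carry 1
  0+0+1 = 1
  0+1 = 1
  0+1 = 1
  1+1 = 0 carry 1
  0+0+1 = 1
  1+1 = 0 carry 1
  0+1+1 = 0 carry 1
  0+1+1 = 0 carry 1
  0+1+1 = 0 carry 1
  1+1+1 = 1 carry 1
  final carry 1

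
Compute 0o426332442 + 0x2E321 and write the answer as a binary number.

0o426332442 = 0b100010110011011010100100010 in binary.
0x2E321 = 0b101110001100100001 in binary.
Add column by column in base 2, right to left:
  0+1 = 1
  1+0 = 1
  0+0 = 0
  0+0 = 0
  0+0 = 0
  1+1 = 0 carry 1
  0+0+1 = 1
  0+0 = 0
  1+1 = 0 carry 1
  0+1+1 = 0 carry 1
  1+0+1 = 0 carry 1
  0+0+1 = 1
  1+0 = 1
  1+1 = 0 carry 1
  0+1+1 = 0 carry 1
  1+1+1 = 1 carry 1
  1+0+1 = 0 carry 1
  0+1+1 = 0 carry 1
  0+0+1 = 1
  1+0 = 1
  1+0 = 1
  0+0 = 0
  1+0 = 1
  0+0 = 0
  0+0 = 0
  0+0 = 0
  1+0 = 1

0b100010111001001100001000011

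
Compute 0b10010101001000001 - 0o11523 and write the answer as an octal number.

0o213356

0b10010101001000001 = 0o225101 in octal.
Subtract column by column in base 8:
  1-3 → 6 (borrow)
  0-2-1 → 5 (borrow)
  1-5-1 → 3 (borrow)
  5-1-1 → 3
  2-1 → 1
  2-0 → 2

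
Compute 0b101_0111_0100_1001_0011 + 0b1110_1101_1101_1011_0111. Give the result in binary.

Add column by column in base 2, right to left:
  1+1 = 0 carry 1
  1+1+1 = 1 carry 1
  0+1+1 = 0 carry 1
  0+0+1 = 1
  1+1 = 0 carry 1
  0+1+1 = 0 carry 1
  0+0+1 = 1
  1+1 = 0 carry 1
  0+1+1 = 0 carry 1
  0+0+1 = 1
  1+1 = 0 carry 1
  0+1+1 = 0 carry 1
  1+1+1 = 1 carry 1
  1+0+1 = 0 carry 1
  1+1+1 = 1 carry 1
  0+1+1 = 0 carry 1
  1+0+1 = 0 carry 1
  0+1+1 = 0 carry 1
  1+1+1 = 1 carry 1
  0+1+1 = 0 carry 1
  final carry 1

0b101000101001001001010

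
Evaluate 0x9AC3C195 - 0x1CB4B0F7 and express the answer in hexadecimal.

0x7E0F109E

Subtract column by column in base 16:
  5-7 → E (borrow)
  9-F-1 → 9 (borrow)
  1-0-1 → 0
  C-B → 1
  3-4 → F (borrow)
  C-B-1 → 0
  A-C → E (borrow)
  9-1-1 → 7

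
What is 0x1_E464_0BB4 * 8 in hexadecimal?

Multiply each base-16 digit by 8, carrying:
  4×8 = 32 → write 0 carry 2
  B×8+2 = 90 → write A carry 5
  B×8+5 = 93 → write D carry 5
  0×8+5 = 5 → write 5
  4×8 = 32 → write 0 carry 2
  6×8+2 = 50 → write 2 carry 3
  4×8+3 = 35 → write 3 carry 2
  E×8+2 = 114 → write 2 carry 7
  1×8+7 = 15 → write F

0xF23205DA0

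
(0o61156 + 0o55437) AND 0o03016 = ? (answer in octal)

0o2014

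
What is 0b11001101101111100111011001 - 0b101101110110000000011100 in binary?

0b10011111111001100110111101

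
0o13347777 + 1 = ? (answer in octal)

The trailing 4 digits are 7 (max in base 8), so adding 1 cascades: they roll to 0 and the next digit up increments.

0o13350000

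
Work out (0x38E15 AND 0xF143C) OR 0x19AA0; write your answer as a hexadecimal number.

0x39EB4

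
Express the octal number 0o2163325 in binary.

Each octal digit is 3 bits: 2=010 1=001 6=110 3=011 3=011 2=010 5=101.

0b10001110011011010101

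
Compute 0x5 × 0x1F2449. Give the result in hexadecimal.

0x9BB56D

Multiply each base-16 digit by 5, carrying:
  9×5 = 45 → write D carry 2
  4×5+2 = 22 → write 6 carry 1
  4×5+1 = 21 → write 5 carry 1
  2×5+1 = 11 → write B
  F×5 = 75 → write B carry 4
  1×5+4 = 9 → write 9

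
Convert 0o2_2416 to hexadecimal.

0x250E

Each octal digit is 3 bits: 2=010 2=010 4=100 1=001 6=110.
Group the bits into nibbles: 0010 0101 0000 1110 → 250E.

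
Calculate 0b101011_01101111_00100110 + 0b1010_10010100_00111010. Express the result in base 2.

0b1101100000001101100000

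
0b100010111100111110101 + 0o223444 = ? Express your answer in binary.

0o223444 = 0b10010011100100100 in binary.
Add column by column in base 2, right to left:
  1+0 = 1
  0+0 = 0
  1+1 = 0 carry 1
  0+0+1 = 1
  1+0 = 1
  1+1 = 0 carry 1
  1+0+1 = 0 carry 1
  1+0+1 = 0 carry 1
  1+1+1 = 1 carry 1
  0+1+1 = 0 carry 1
  0+1+1 = 0 carry 1
  1+0+1 = 0 carry 1
  1+0+1 = 0 carry 1
  1+1+1 = 1 carry 1
  1+0+1 = 0 carry 1
  0+0+1 = 1
  1+1 = 0 carry 1
  0+0+1 = 1
  0+0 = 0
  0+0 = 0
  1+0 = 1

0b100101010000100011001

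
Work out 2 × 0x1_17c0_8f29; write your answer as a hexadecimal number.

0x22f811e52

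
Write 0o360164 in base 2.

0b11110000001110100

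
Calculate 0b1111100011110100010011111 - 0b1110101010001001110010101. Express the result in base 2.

0b111001101010100001010

Subtract column by column in base 2:
  1-1 → 0
  1-0 → 1
  1-1 → 0
  1-0 → 1
  1-1 → 0
  0-0 → 0
  0-0 → 0
  1-1 → 0
  0-1 → 1 (borrow)
  0-1-1 → 0 (borrow)
  0-0-1 → 1 (borrow)
  1-0-1 → 0
  0-1 → 1 (borrow)
  1-0-1 → 0
  1-0 → 1
  1-0 → 1
  1-1 → 0
  0-0 → 0
  0-1 → 1 (borrow)
  0-0-1 → 1 (borrow)
  1-1-1 → 1 (borrow)
  1-0-1 → 0
  1-1 → 0
  1-1 → 0
  1-1 → 0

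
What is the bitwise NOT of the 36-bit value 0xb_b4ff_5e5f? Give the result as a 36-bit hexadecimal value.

0x44b00a1a0

Each hex digit d becomes f−d:
  b→4, b→4, 4→b, f→0, f→0, 5→a, e→1, 5→a, f→0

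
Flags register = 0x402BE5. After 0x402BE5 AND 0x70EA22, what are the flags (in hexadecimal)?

0x402A20

AND each hex digit independently (no carries):
  4&7=4, 0&0=0, 2&E=2, B&A=A, E&2=2, 5&2=0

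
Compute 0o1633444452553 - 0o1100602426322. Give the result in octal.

0o532642024231

Subtract column by column in base 8:
  3-2 → 1
  5-2 → 3
  5-3 → 2
  2-6 → 4 (borrow)
  5-2-1 → 2
  4-4 → 0
  4-2 → 2
  4-0 → 4
  4-6 → 6 (borrow)
  3-0-1 → 2
  3-0 → 3
  6-1 → 5
  1-1 → 0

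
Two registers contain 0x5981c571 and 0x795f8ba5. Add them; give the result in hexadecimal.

Add column by column in base 16, right to left:
  1+5 = 6
  7+a = 1 carry 1
  5+b+1 = 1 carry 1
  c+8+1 = 5 carry 1
  1+f+1 = 1 carry 1
  8+5+1 = e
  9+9 = 2 carry 1
  5+7+1 = d

0xd2e15116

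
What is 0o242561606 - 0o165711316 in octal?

0o54650270

Subtract column by column in base 8:
  6-6 → 0
  0-1 → 7 (borrow)
  6-3-1 → 2
  1-1 → 0
  6-1 → 5
  5-7 → 6 (borrow)
  2-5-1 → 4 (borrow)
  4-6-1 → 5 (borrow)
  2-1-1 → 0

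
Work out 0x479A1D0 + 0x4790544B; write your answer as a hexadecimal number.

0x4C09F61B

Add column by column in base 16, right to left:
  0+B = B
  D+4 = 1 carry 1
  1+4+1 = 6
  A+5 = F
  9+0 = 9
  7+9 = 0 carry 1
  4+7+1 = C
  0+4 = 4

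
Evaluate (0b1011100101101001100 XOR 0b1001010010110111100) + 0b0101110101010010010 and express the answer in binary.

0b1000101100110000010

First 0b1011100101101001100 XOR 0b1001010010110111100 = 0b0010110111011110000.
Add column by column in base 2, right to left:
  0+0 = 0
  0+1 = 1
  0+0 = 0
  0+0 = 0
  1+1 = 0 carry 1
  1+0+1 = 0 carry 1
  1+0+1 = 0 carry 1
  1+1+1 = 1 carry 1
  0+0+1 = 1
  1+1 = 0 carry 1
  1+0+1 = 0 carry 1
  1+1+1 = 1 carry 1
  0+0+1 = 1
  1+1 = 0 carry 1
  1+1+1 = 1 carry 1
  0+1+1 = 0 carry 1
  1+0+1 = 0 carry 1
  0+1+1 = 0 carry 1
  final carry 1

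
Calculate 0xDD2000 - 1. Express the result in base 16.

0xDD1FFF

The trailing 3 digits are 0, so subtracting 1 borrows through: they become F and the next digit up decrements.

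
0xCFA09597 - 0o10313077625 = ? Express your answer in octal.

0xCFA09597 = 0o31750112627 in octal.
Subtract column by column in base 8:
  7-5 → 2
  2-2 → 0
  6-6 → 0
  2-7 → 3 (borrow)
  1-7-1 → 1 (borrow)
  1-0-1 → 0
  0-3 → 5 (borrow)
  5-1-1 → 3
  7-3 → 4
  1-0 → 1
  3-1 → 2

0o21435013002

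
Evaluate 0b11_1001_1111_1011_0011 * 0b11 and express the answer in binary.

0b10101101111100011001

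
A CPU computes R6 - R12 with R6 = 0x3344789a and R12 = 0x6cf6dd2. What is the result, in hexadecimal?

Subtract column by column in base 16:
  a-2 → 8
  9-d → c (borrow)
  8-d-1 → a (borrow)
  7-6-1 → 0
  4-f → 5 (borrow)
  4-c-1 → 7 (borrow)
  3-6-1 → c (borrow)
  3-0-1 → 2

0x2c750ac8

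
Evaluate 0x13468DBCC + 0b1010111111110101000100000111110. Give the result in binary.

0b110001100011000110110010000001010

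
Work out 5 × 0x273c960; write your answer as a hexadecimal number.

0xc42eee0

Multiply each base-16 digit by 5, carrying:
  0×5 = 0 → write 0
  6×5 = 30 → write e carry 1
  9×5+1 = 46 → write e carry 2
  c×5+2 = 62 → write e carry 3
  3×5+3 = 18 → write 2 carry 1
  7×5+1 = 36 → write 4 carry 2
  2×5+2 = 12 → write c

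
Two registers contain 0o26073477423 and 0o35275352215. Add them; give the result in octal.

Add column by column in base 8, right to left:
  3+5 = 0 carry 1
  2+1+1 = 4
  4+2 = 6
  7+2 = 1 carry 1
  7+5+1 = 5 carry 1
  4+3+1 = 0 carry 1
  3+5+1 = 1 carry 1
  7+7+1 = 7 carry 1
  0+2+1 = 3
  6+5 = 3 carry 1
  2+3+1 = 6

0o63371051640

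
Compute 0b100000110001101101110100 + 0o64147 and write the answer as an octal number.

0o40701733

0b100000110001101101110100 = 0o40615564 in octal.
Add column by column in base 8, right to left:
  4+7 = 3 carry 1
  6+4+1 = 3 carry 1
  5+1+1 = 7
  5+4 = 1 carry 1
  1+6+1 = 0 carry 1
  6+0+1 = 7
  0+0 = 0
  4+0 = 4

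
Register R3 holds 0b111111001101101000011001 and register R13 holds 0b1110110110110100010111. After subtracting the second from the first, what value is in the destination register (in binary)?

Subtract column by column in base 2:
  1-1 → 0
  0-1 → 1 (borrow)
  0-1-1 → 0 (borrow)
  1-0-1 → 0
  1-1 → 0
  0-0 → 0
  0-0 → 0
  0-0 → 0
  0-1 → 1 (borrow)
  1-0-1 → 0
  0-1 → 1 (borrow)
  1-1-1 → 1 (borrow)
  1-0-1 → 0
  0-1 → 1 (borrow)
  1-1-1 → 1 (borrow)
  1-0-1 → 0
  0-1 → 1 (borrow)
  0-1-1 → 0 (borrow)
  1-0-1 → 0
  1-1 → 0
  1-1 → 0
  1-1 → 0
  1-0 → 1
  1-0 → 1

0b110000010110110100000010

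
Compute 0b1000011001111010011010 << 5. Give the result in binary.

0b100001100111101001101000000

Left shift by 5: append 5 zero bits.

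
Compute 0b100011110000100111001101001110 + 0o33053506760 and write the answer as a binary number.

0o33053506760 = 0b11011000101011101000110111110000 in binary.
Add column by column in base 2, right to left:
  0+0 = 0
  1+0 = 1
  1+0 = 1
  1+0 = 1
  0+1 = 1
  0+1 = 1
  1+1 = 0 carry 1
  0+1+1 = 0 carry 1
  1+1+1 = 1 carry 1
  1+0+1 = 0 carry 1
  0+1+1 = 0 carry 1
  0+1+1 = 0 carry 1
  1+0+1 = 0 carry 1
  1+0+1 = 0 carry 1
  1+0+1 = 0 carry 1
  0+1+1 = 0 carry 1
  0+0+1 = 1
  1+1 = 0 carry 1
  0+1+1 = 0 carry 1
  0+1+1 = 0 carry 1
  0+0+1 = 1
  0+1 = 1
  1+0 = 1
  1+1 = 0 carry 1
  1+0+1 = 0 carry 1
  1+0+1 = 0 carry 1
  0+0+1 = 1
  0+1 = 1
  0+1 = 1
  1+0 = 1
  0+1 = 1
  0+1 = 1

0b11111100011100010000000100111110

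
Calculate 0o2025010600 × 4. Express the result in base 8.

0o10124043000

Multiply each base-8 digit by 4, carrying:
  0×4 = 0 → write 0
  0×4 = 0 → write 0
  6×4 = 24 → write 0 carry 3
  0×4+3 = 3 → write 3
  1×4 = 4 → write 4
  0×4 = 0 → write 0
  5×4 = 20 → write 4 carry 2
  2×4+2 = 10 → write 2 carry 1
  0×4+1 = 1 → write 1
  2×4 = 8 → write 0 carry 1
  remaining carry: 1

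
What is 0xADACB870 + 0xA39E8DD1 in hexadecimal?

0x1514B4641

Add column by column in base 16, right to left:
  0+1 = 1
  7+D = 4 carry 1
  8+D+1 = 6 carry 1
  B+8+1 = 4 carry 1
  C+E+1 = B carry 1
  A+9+1 = 4 carry 1
  D+3+1 = 1 carry 1
  A+A+1 = 5 carry 1
  final carry 1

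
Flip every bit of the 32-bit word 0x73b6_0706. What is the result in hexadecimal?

Each hex digit d becomes f−d:
  7→8, 3→c, b→4, 6→9, 0→f, 7→8, 0→f, 6→9

0x8c49f8f9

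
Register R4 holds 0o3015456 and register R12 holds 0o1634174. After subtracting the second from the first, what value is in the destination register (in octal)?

0o1161262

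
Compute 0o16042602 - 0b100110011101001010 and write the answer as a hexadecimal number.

0x35de38

0o16042602 = 0x384582 in hexadecimal.
0b100110011101001010 = 0x2674a in hexadecimal.
Subtract column by column in base 16:
  2-a → 8 (borrow)
  8-4-1 → 3
  5-7 → e (borrow)
  4-6-1 → d (borrow)
  8-2-1 → 5
  3-0 → 3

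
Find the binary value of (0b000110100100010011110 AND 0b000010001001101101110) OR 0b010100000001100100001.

0b10110000001100101111

0b000110100100010011110 AND 0b000010001001101101110 = 0b000010000000000001110.
Then OR with 0b010100000001100100001.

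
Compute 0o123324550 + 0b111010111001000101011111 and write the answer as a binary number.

0b10001110010011101011000111

0o123324550 = 0b1010011011010100101101000 in binary.
Add column by column in base 2, right to left:
  0+1 = 1
  0+1 = 1
  0+1 = 1
  1+1 = 0 carry 1
  0+1+1 = 0 carry 1
  1+0+1 = 0 carry 1
  1+1+1 = 1 carry 1
  0+0+1 = 1
  1+1 = 0 carry 1
  0+0+1 = 1
  0+0 = 0
  1+0 = 1
  0+1 = 1
  1+0 = 1
  0+0 = 0
  1+1 = 0 carry 1
  1+1+1 = 1 carry 1
  0+1+1 = 0 carry 1
  1+0+1 = 0 carry 1
  1+1+1 = 1 carry 1
  0+0+1 = 1
  0+1 = 1
  1+1 = 0 carry 1
  0+1+1 = 0 carry 1
  1+0+1 = 0 carry 1
  final carry 1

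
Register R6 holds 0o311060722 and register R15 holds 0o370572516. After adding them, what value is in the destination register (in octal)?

0o701653440

Add column by column in base 8, right to left:
  2+6 = 0 carry 1
  2+1+1 = 4
  7+5 = 4 carry 1
  0+2+1 = 3
  6+7 = 5 carry 1
  0+5+1 = 6
  1+0 = 1
  1+7 = 0 carry 1
  3+3+1 = 7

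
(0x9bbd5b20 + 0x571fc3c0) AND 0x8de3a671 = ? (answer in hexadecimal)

0x80c10660

Add column by column in base 16, right to left:
  0+0 = 0
  2+c = e
  b+3 = e
  5+c = 1 carry 1
  d+f+1 = d carry 1
  b+1+1 = d
  b+7 = 2 carry 1
  9+5+1 = f
Sum = 0xf2dd1ee0; now AND with 0x8de3a671:
  f&8=8, 2&d=0, d&e=c, d&3=1, 1&a=0, e&6=6, e&7=6, 0&1=0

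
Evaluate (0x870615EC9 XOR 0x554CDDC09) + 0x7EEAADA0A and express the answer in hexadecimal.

0x1513575CCA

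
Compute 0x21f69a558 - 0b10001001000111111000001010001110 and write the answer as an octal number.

0o62622421312

0x21f69a558 = 0o103732322530 in octal.
0b10001001000111111000001010001110 = 0o21107701216 in octal.
Subtract column by column in base 8:
  0-6 → 2 (borrow)
  3-1-1 → 1
  5-2 → 3
  2-1 → 1
  2-0 → 2
  3-7 → 4 (borrow)
  2-7-1 → 2 (borrow)
  3-0-1 → 2
  7-1 → 6
  3-1 → 2
  0-2 → 6 (borrow)
  1-0-1 → 0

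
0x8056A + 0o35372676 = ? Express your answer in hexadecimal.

0x7DFB28

0o35372676 = 0x75F5BE in hexadecimal.
Add column by column in base 16, right to left:
  A+E = 8 carry 1
  6+B+1 = 2 carry 1
  5+5+1 = B
  0+F = F
  8+5 = D
  0+7 = 7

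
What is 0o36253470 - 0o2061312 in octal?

Subtract column by column in base 8:
  0-2 → 6 (borrow)
  7-1-1 → 5
  4-3 → 1
  3-1 → 2
  5-6 → 7 (borrow)
  2-0-1 → 1
  6-2 → 4
  3-0 → 3

0o34172156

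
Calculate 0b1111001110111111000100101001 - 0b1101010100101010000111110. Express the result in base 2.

0b1101100100011001110011101011

Subtract column by column in base 2:
  1-0 → 1
  0-1 → 1 (borrow)
  0-1-1 → 0 (borrow)
  1-1-1 → 1 (borrow)
  0-1-1 → 0 (borrow)
  1-1-1 → 1 (borrow)
  0-0-1 → 1 (borrow)
  0-0-1 → 1 (borrow)
  1-0-1 → 0
  0-0 → 0
  0-1 → 1 (borrow)
  0-0-1 → 1 (borrow)
  1-1-1 → 1 (borrow)
  1-0-1 → 0
  1-1 → 0
  1-0 → 1
  1-0 → 1
  1-1 → 0
  0-0 → 0
  1-1 → 0
  1-0 → 1
  1-1 → 0
  0-0 → 0
  0-1 → 1 (borrow)
  1-1-1 → 1 (borrow)
  1-0-1 → 0
  1-0 → 1
  1-0 → 1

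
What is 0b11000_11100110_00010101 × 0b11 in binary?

0b10010101011001000111111

Multiply each base-2 digit by 3, carrying:
  1×3 = 3 → write 1 carry 1
  0×3+1 = 1 → write 1
  1×3 = 3 → write 1 carry 1
  0×3+1 = 1 → write 1
  1×3 = 3 → write 1 carry 1
  0×3+1 = 1 → write 1
  0×3 = 0 → write 0
  0×3 = 0 → write 0
  0×3 = 0 → write 0
  1×3 = 3 → write 1 carry 1
  1×3+1 = 4 → write 0 carry 2
  0×3+2 = 2 → write 0 carry 1
  0×3+1 = 1 → write 1
  1×3 = 3 → write 1 carry 1
  1×3+1 = 4 → write 0 carry 2
  1×3+2 = 5 → write 1 carry 2
  0×3+2 = 2 → write 0 carry 1
  0×3+1 = 1 → write 1
  0×3 = 0 → write 0
  1×3 = 3 → write 1 carry 1
  1×3+1 = 4 → write 0 carry 2
  remaining carry: 10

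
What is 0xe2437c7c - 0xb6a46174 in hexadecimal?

0x2b9f1b08

Subtract column by column in base 16:
  c-4 → 8
  7-7 → 0
  c-1 → b
  7-6 → 1
  3-4 → f (borrow)
  4-a-1 → 9 (borrow)
  2-6-1 → b (borrow)
  e-b-1 → 2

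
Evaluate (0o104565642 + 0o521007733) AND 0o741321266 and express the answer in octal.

Add column by column in base 8, right to left:
  2+3 = 5
  4+3 = 7
  6+7 = 5 carry 1
  5+7+1 = 5 carry 1
  6+0+1 = 7
  5+0 = 5
  4+1 = 5
  0+2 = 2
  1+5 = 6
Sum = 0o625575575; now AND with 0o741321266:
  6&7=6, 2&4=0, 5&1=1, 5&3=1, 7&2=2, 5&1=1, 5&2=0, 7&6=6, 5&6=4

0o601121064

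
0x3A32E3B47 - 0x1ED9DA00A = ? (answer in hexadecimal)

0x1B5909B3D

Subtract column by column in base 16:
  7-A → D (borrow)
  4-0-1 → 3
  B-0 → B
  3-A → 9 (borrow)
  E-D-1 → 0
  2-9 → 9 (borrow)
  3-D-1 → 5 (borrow)
  A-E-1 → B (borrow)
  3-1-1 → 1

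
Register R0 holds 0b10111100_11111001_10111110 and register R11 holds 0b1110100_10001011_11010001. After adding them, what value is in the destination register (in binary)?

0b1001100011000010110001111

Add column by column in base 2, right to left:
  0+1 = 1
  1+0 = 1
  1+0 = 1
  1+0 = 1
  1+1 = 0 carry 1
  1+0+1 = 0 carry 1
  0+1+1 = 0 carry 1
  1+1+1 = 1 carry 1
  1+1+1 = 1 carry 1
  0+1+1 = 0 carry 1
  0+0+1 = 1
  1+1 = 0 carry 1
  1+0+1 = 0 carry 1
  1+0+1 = 0 carry 1
  1+0+1 = 0 carry 1
  1+1+1 = 1 carry 1
  0+0+1 = 1
  0+0 = 0
  1+1 = 0 carry 1
  1+0+1 = 0 carry 1
  1+1+1 = 1 carry 1
  1+1+1 = 1 carry 1
  0+1+1 = 0 carry 1
  1+0+1 = 0 carry 1
  final carry 1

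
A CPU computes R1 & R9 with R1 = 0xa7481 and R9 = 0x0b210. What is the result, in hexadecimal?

AND each hex digit independently (no carries):
  a&0=0, 7&b=3, 4&2=0, 8&1=0, 1&0=0

0x03000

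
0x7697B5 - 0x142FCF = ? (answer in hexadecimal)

Subtract column by column in base 16:
  5-F → 6 (borrow)
  B-C-1 → E (borrow)
  7-F-1 → 7 (borrow)
  9-2-1 → 6
  6-4 → 2
  7-1 → 6

0x6267E6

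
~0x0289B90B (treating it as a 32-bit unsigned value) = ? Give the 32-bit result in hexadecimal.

Each hex digit d becomes F−d:
  0→F, 2→D, 8→7, 9→6, B→4, 9→6, 0→F, B→4

0xFD7646F4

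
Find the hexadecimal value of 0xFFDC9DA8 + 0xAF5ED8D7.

0x1AF3B767F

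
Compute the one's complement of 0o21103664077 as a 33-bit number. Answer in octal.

0o56674113700

Each oct digit d becomes 7−d:
  2→5, 1→6, 1→6, 0→7, 3→4, 6→1, 6→1, 4→3, 0→7, 7→0, 7→0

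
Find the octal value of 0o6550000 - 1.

The trailing 4 digits are 0, so subtracting 1 borrows through: they become 7 and the next digit up decrements.

0o6547777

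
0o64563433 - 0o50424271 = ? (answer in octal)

Subtract column by column in base 8:
  3-1 → 2
  3-7 → 4 (borrow)
  4-2-1 → 1
  3-4 → 7 (borrow)
  6-2-1 → 3
  5-4 → 1
  4-0 → 4
  6-5 → 1

0o14137142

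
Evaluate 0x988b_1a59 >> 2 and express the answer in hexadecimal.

0x2622c696

2 bits is not a whole number of base-16 digits; in binary: 10011000100010110001101001011001 >> 2 = 100110001000101100011010010110.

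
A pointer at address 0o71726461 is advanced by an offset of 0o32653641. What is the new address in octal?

0o124602322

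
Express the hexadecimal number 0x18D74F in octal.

Expand each hex digit to 4 bits: 1=0001 8=1000 D=1101 7=0111 4=0100 F=1111.
Group the bits in threes: 110 001 101 011 101 001 111 → 6153517.

0o6153517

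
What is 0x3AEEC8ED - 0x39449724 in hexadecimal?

0x1AA31C9

Subtract column by column in base 16:
  D-4 → 9
  E-2 → C
  8-7 → 1
  C-9 → 3
  E-4 → A
  E-4 → A
  A-9 → 1
  3-3 → 0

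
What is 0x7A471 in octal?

0o1722161

Expand each hex digit to 4 bits: 7=0111 A=1010 4=0100 7=0111 1=0001.
Group the bits in threes: 001 111 010 010 001 110 001 → 1722161.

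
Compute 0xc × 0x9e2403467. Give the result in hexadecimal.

0x769b0274d4

Multiply each base-16 digit by 12, carrying:
  7×12 = 84 → write 4 carry 5
  6×12+5 = 77 → write d carry 4
  4×12+4 = 52 → write 4 carry 3
  3×12+3 = 39 → write 7 carry 2
  0×12+2 = 2 → write 2
  4×12 = 48 → write 0 carry 3
  2×12+3 = 27 → write b carry 1
  e×12+1 = 169 → write 9 carry 10
  9×12+10 = 118 → write 6 carry 7
  remaining carry: 7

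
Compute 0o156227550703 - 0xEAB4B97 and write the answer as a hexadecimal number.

0o156227550703 = 0x3725ED1C3 in hexadecimal.
Subtract column by column in base 16:
  3-7 → C (borrow)
  C-9-1 → 2
  1-B → 6 (borrow)
  D-4-1 → 8
  E-B → 3
  5-A → B (borrow)
  2-E-1 → 3 (borrow)
  7-0-1 → 6
  3-0 → 3

0x363B3862C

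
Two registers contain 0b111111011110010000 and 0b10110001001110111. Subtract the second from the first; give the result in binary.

0b101001010100011001

Subtract column by column in base 2:
  0-1 → 1 (borrow)
  0-1-1 → 0 (borrow)
  0-1-1 → 0 (borrow)
  0-0-1 → 1 (borrow)
  1-1-1 → 1 (borrow)
  0-1-1 → 0 (borrow)
  0-1-1 → 0 (borrow)
  1-0-1 → 0
  1-0 → 1
  1-1 → 0
  1-0 → 1
  0-0 → 0
  1-0 → 1
  1-1 → 0
  1-1 → 0
  1-0 → 1
  1-1 → 0
  1-0 → 1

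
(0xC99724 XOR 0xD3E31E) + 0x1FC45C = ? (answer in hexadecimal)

0x3A3896

First 0xC99724 XOR 0xD3E31E = 0x1A743A.
Add column by column in base 16, right to left:
  A+C = 6 carry 1
  3+5+1 = 9
  4+4 = 8
  7+C = 3 carry 1
  A+F+1 = A carry 1
  1+1+1 = 3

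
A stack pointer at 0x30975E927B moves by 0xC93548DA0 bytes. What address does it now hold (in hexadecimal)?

Add column by column in base 16, right to left:
  B+0 = B
  7+A = 1 carry 1
  2+D+1 = 0 carry 1
  9+8+1 = 2 carry 1
  E+4+1 = 3 carry 1
  5+5+1 = B
  7+3 = A
  9+9 = 2 carry 1
  0+C+1 = D
  3+0 = 3

0x3D2AB3201B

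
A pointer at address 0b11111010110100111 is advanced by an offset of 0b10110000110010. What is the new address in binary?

0b100010000111011001

Add column by column in base 2, right to left:
  1+0 = 1
  1+1 = 0 carry 1
  1+0+1 = 0 carry 1
  0+0+1 = 1
  0+1 = 1
  1+1 = 0 carry 1
  0+0+1 = 1
  1+0 = 1
  1+0 = 1
  0+0 = 0
  1+1 = 0 carry 1
  0+1+1 = 0 carry 1
  1+0+1 = 0 carry 1
  1+1+1 = 1 carry 1
  1+0+1 = 0 carry 1
  1+0+1 = 0 carry 1
  1+0+1 = 0 carry 1
  final carry 1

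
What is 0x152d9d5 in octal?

0o124554725

Expand each hex digit to 4 bits: 1=0001 5=0101 2=0010 d=1101 9=1001 d=1101 5=0101.
Group the bits in threes: 001 010 100 101 101 100 111 010 101 → 124554725.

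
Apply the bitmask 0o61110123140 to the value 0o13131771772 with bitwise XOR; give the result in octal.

XOR each oct digit independently (no carries):
  1^6=7, 3^1=2, 1^1=0, 3^1=2, 1^0=1, 7^1=6, 7^2=5, 1^3=2, 7^1=6, 7^4=3, 2^0=2

0o72021652632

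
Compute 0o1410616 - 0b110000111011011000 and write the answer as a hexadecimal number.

0o1410616 = 0x6118e in hexadecimal.
0b110000111011011000 = 0x30ed8 in hexadecimal.
Subtract column by column in base 16:
  e-8 → 6
  8-d → b (borrow)
  1-e-1 → 2 (borrow)
  1-0-1 → 0
  6-3 → 3

0x302b6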